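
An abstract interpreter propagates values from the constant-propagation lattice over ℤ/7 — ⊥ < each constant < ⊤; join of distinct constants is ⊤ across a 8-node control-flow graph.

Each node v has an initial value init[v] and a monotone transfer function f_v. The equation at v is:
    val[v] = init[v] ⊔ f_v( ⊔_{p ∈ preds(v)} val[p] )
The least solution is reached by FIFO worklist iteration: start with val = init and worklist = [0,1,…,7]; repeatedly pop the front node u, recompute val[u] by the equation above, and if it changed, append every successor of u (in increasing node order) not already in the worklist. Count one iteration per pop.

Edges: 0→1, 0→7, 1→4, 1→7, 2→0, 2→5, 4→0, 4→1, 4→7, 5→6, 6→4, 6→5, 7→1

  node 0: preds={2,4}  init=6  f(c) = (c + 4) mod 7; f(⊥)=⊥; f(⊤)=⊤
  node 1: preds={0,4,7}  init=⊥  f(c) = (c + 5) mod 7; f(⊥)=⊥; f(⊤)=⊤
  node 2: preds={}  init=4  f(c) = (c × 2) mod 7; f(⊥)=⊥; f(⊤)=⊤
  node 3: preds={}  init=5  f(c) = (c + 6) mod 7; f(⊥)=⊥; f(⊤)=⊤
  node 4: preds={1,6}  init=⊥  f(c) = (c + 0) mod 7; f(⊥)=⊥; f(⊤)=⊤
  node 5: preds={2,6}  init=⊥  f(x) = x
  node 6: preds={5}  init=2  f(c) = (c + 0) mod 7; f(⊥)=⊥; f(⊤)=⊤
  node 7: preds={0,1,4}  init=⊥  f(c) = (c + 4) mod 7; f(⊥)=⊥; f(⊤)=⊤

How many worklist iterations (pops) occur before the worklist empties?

12

Worklist (12 pops):
  #1 pop 0: in=4 → ⊤ (was 6); enqueue []
  #2 pop 1: in=⊤ → ⊤ (was ⊥); enqueue []
  #3 pop 2: in=⊥ → 4 (no change)
  #4 pop 3: in=⊥ → 5 (no change)
  #5 pop 4: in=⊤ → ⊤ (was ⊥); enqueue [0,1]
  #6 pop 5: in=⊤ → ⊤ (was ⊥); enqueue []
  #7 pop 6: in=⊤ → ⊤ (was 2); enqueue [4,5]
  #8 pop 7: in=⊤ → ⊤ (was ⊥); enqueue []
  #9 pop 0: in=⊤ → ⊤ (no change)
  #10 pop 1: in=⊤ → ⊤ (no change)
  #11 pop 4: in=⊤ → ⊤ (no change)
  #12 pop 5: in=⊤ → ⊤ (no change)

Fixpoint:
  val[0] = ⊤
  val[1] = ⊤
  val[2] = 4
  val[3] = 5
  val[4] = ⊤
  val[5] = ⊤
  val[6] = ⊤
  val[7] = ⊤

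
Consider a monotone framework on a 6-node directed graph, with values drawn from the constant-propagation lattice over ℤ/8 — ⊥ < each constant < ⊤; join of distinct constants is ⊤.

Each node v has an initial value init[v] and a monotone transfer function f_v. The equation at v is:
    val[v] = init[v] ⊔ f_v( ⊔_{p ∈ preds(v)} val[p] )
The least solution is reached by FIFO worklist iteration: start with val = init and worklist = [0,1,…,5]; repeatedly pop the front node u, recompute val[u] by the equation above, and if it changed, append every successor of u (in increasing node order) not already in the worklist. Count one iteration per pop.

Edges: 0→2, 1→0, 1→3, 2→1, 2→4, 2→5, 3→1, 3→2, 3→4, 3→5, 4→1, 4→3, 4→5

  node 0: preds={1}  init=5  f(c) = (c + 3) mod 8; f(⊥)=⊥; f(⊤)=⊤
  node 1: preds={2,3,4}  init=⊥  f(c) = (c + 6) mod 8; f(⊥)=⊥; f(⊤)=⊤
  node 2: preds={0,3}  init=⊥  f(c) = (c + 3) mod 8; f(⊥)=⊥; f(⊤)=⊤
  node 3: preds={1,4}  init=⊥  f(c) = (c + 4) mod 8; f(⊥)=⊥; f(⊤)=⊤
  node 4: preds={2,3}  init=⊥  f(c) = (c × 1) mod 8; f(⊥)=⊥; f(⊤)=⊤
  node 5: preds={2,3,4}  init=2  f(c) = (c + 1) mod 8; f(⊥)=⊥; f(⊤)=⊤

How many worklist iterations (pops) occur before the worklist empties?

16

Worklist (16 pops):
  #1 pop 0: in=⊥ → 5 (no change)
  #2 pop 1: in=⊥ → ⊥ (no change)
  #3 pop 2: in=5 → 0 (was ⊥); enqueue [1]
  #4 pop 3: in=⊥ → ⊥ (no change)
  #5 pop 4: in=0 → 0 (was ⊥); enqueue [3]
  #6 pop 5: in=0 → ⊤ (was 2); enqueue []
  #7 pop 1: in=0 → 6 (was ⊥); enqueue [0]
  #8 pop 3: in=⊤ → ⊤ (was ⊥); enqueue [1,2,4,5]
  #9 pop 0: in=6 → ⊤ (was 5); enqueue []
  #10 pop 1: in=⊤ → ⊤ (was 6); enqueue [0,3]
  #11 pop 2: in=⊤ → ⊤ (was 0); enqueue [1]
  #12 pop 4: in=⊤ → ⊤ (was 0); enqueue []
  #13 pop 5: in=⊤ → ⊤ (no change)
  #14 pop 0: in=⊤ → ⊤ (no change)
  #15 pop 3: in=⊤ → ⊤ (no change)
  #16 pop 1: in=⊤ → ⊤ (no change)

Fixpoint:
  val[0] = ⊤
  val[1] = ⊤
  val[2] = ⊤
  val[3] = ⊤
  val[4] = ⊤
  val[5] = ⊤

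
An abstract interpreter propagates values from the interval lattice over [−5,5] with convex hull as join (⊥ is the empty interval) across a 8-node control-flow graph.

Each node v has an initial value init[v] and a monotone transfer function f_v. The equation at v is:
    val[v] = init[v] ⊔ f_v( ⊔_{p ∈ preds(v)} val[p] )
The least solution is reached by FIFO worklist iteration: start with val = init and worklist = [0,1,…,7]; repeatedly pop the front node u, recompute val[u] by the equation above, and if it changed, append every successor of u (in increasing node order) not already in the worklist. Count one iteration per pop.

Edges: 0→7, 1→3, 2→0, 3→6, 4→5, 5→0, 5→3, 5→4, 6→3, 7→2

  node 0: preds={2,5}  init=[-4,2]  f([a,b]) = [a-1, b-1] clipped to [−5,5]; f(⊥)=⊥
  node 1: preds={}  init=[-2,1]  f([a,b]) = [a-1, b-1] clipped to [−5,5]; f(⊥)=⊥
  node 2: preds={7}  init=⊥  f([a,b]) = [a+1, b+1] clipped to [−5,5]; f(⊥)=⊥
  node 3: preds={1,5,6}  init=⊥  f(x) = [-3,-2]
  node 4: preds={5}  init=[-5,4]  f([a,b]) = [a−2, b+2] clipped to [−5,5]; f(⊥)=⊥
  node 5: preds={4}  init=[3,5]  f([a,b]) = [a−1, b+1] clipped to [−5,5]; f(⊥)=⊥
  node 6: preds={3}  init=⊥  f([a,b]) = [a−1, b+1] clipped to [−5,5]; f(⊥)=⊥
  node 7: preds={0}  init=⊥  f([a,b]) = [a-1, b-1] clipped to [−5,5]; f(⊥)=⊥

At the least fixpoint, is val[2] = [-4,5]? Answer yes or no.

no

Iteration log — 14 steps:
  step 1. node 0  ⊔preds=[3,5]  new=[-4,4]  old=[-4,2]  +wl: 
  step 2. node 1  ⊔preds=⊥  new=[-2,1]  stable
  step 3. node 2  ⊔preds=⊥  new=⊥  stable
  step 4. node 3  ⊔preds=[-2,5]  new=[-3,-2]  old=⊥  +wl: 
  step 5. node 4  ⊔preds=[3,5]  new=[-5,5]  old=[-5,4]  +wl: 
  step 6. node 5  ⊔preds=[-5,5]  new=[-5,5]  old=[3,5]  +wl: 0,3,4
  step 7. node 6  ⊔preds=[-3,-2]  new=[-4,-1]  old=⊥  +wl: 
  step 8. node 7  ⊔preds=[-4,4]  new=[-5,3]  old=⊥  +wl: 2
  step 9. node 0  ⊔preds=[-5,5]  new=[-5,4]  old=[-4,4]  +wl: 7
  step 10. node 3  ⊔preds=[-5,5]  new=[-3,-2]  stable
  step 11. node 4  ⊔preds=[-5,5]  new=[-5,5]  stable
  step 12. node 2  ⊔preds=[-5,3]  new=[-4,4]  old=⊥  +wl: 0
  step 13. node 7  ⊔preds=[-5,4]  new=[-5,3]  stable
  step 14. node 0  ⊔preds=[-5,5]  new=[-5,4]  stable

Least fixpoint reached:
  node 0: [-5,4]
  node 1: [-2,1]
  node 2: [-4,4]
  node 3: [-3,-2]
  node 4: [-5,5]
  node 5: [-5,5]
  node 6: [-4,-1]
  node 7: [-5,3]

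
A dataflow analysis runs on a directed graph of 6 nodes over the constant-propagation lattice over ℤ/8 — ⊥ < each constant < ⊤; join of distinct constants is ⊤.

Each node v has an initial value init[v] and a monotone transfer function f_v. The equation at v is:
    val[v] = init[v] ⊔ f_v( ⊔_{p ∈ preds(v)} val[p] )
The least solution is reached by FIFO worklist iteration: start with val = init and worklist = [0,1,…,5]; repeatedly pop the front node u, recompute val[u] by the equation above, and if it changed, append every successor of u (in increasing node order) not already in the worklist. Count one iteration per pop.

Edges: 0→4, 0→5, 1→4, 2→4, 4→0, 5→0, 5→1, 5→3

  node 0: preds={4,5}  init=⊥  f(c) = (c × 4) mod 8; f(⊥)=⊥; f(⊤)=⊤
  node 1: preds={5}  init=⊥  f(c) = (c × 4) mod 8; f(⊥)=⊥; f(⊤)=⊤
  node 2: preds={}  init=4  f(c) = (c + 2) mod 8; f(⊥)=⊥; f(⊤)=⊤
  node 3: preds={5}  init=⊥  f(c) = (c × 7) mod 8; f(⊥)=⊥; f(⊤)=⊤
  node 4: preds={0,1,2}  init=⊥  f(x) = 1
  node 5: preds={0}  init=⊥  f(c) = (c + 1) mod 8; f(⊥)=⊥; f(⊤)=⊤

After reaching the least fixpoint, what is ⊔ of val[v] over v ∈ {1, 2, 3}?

⊤

Iteration log — 18 steps:
  step 1. node 0  ⊔preds=⊥  new=⊥  stable
  step 2. node 1  ⊔preds=⊥  new=⊥  stable
  step 3. node 2  ⊔preds=⊥  new=4  stable
  step 4. node 3  ⊔preds=⊥  new=⊥  stable
  step 5. node 4  ⊔preds=4  new=1  old=⊥  +wl: 0
  step 6. node 5  ⊔preds=⊥  new=⊥  stable
  step 7. node 0  ⊔preds=1  new=4  old=⊥  +wl: 4,5
  step 8. node 4  ⊔preds=4  new=1  stable
  step 9. node 5  ⊔preds=4  new=5  old=⊥  +wl: 0,1,3
  step 10. node 0  ⊔preds=⊤  new=⊤  old=4  +wl: 4,5
  step 11. node 1  ⊔preds=5  new=4  old=⊥  +wl: 
  step 12. node 3  ⊔preds=5  new=3  old=⊥  +wl: 
  step 13. node 4  ⊔preds=⊤  new=1  stable
  step 14. node 5  ⊔preds=⊤  new=⊤  old=5  +wl: 0,1,3
  step 15. node 0  ⊔preds=⊤  new=⊤  stable
  step 16. node 1  ⊔preds=⊤  new=⊤  old=4  +wl: 4
  step 17. node 3  ⊔preds=⊤  new=⊤  old=3  +wl: 
  step 18. node 4  ⊔preds=⊤  new=1  stable

Least fixpoint reached:
  node 0: ⊤
  node 1: ⊤
  node 2: 4
  node 3: ⊤
  node 4: 1
  node 5: ⊤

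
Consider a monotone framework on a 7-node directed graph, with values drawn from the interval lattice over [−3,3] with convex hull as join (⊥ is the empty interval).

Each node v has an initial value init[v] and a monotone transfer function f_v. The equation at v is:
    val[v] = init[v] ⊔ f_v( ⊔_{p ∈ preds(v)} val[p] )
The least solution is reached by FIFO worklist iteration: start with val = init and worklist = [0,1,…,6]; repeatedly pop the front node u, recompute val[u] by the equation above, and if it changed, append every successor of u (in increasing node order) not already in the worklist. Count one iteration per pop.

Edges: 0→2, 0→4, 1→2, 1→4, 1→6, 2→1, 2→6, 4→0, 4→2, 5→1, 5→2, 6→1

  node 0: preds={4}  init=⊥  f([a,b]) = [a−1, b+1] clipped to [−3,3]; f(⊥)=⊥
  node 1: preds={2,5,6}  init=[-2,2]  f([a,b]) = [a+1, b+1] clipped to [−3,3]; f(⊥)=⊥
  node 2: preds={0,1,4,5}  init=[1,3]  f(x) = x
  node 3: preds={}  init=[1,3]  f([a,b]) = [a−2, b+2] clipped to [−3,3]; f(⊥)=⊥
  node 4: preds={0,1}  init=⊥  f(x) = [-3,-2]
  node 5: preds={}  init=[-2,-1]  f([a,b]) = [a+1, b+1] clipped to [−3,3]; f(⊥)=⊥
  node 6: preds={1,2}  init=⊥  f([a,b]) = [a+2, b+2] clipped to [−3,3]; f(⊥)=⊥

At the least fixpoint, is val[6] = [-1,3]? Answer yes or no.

Worklist (14 pops):
  #1 pop 0: in=⊥ → ⊥ (no change)
  #2 pop 1: in=[-2,3] → [-2,3] (was [-2,2]); enqueue []
  #3 pop 2: in=[-2,3] → [-2,3] (was [1,3]); enqueue [1]
  #4 pop 3: in=⊥ → [1,3] (no change)
  #5 pop 4: in=[-2,3] → [-3,-2] (was ⊥); enqueue [0,2]
  #6 pop 5: in=⊥ → [-2,-1] (no change)
  #7 pop 6: in=[-2,3] → [0,3] (was ⊥); enqueue []
  #8 pop 1: in=[-2,3] → [-2,3] (no change)
  #9 pop 0: in=[-3,-2] → [-3,-1] (was ⊥); enqueue [4]
  #10 pop 2: in=[-3,3] → [-3,3] (was [-2,3]); enqueue [1,6]
  #11 pop 4: in=[-3,3] → [-3,-2] (no change)
  #12 pop 1: in=[-3,3] → [-2,3] (no change)
  #13 pop 6: in=[-3,3] → [-1,3] (was [0,3]); enqueue [1]
  #14 pop 1: in=[-3,3] → [-2,3] (no change)

Fixpoint:
  val[0] = [-3,-1]
  val[1] = [-2,3]
  val[2] = [-3,3]
  val[3] = [1,3]
  val[4] = [-3,-2]
  val[5] = [-2,-1]
  val[6] = [-1,3]

yes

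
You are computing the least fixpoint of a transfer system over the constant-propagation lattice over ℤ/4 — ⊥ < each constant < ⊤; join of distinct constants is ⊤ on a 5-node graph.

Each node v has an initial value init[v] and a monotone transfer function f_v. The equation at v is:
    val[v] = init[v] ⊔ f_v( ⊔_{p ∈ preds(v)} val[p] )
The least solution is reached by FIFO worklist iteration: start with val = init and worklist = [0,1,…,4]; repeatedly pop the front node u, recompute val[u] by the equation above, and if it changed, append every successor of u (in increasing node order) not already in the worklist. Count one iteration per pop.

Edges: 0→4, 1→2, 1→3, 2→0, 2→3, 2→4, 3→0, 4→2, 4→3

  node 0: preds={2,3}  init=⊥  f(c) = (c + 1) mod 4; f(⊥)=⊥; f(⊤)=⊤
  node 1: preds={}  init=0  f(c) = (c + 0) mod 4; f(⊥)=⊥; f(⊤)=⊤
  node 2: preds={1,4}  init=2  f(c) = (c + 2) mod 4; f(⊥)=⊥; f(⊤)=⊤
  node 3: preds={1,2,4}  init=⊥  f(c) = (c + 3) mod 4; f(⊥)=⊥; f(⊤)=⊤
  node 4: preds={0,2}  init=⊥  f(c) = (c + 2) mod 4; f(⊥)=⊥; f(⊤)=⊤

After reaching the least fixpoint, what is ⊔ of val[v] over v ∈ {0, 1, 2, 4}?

⊤

Iteration log — 10 steps:
  step 1. node 0  ⊔preds=2  new=3  old=⊥  +wl: 
  step 2. node 1  ⊔preds=⊥  new=0  stable
  step 3. node 2  ⊔preds=0  new=2  stable
  step 4. node 3  ⊔preds=⊤  new=⊤  old=⊥  +wl: 0
  step 5. node 4  ⊔preds=⊤  new=⊤  old=⊥  +wl: 2,3
  step 6. node 0  ⊔preds=⊤  new=⊤  old=3  +wl: 4
  step 7. node 2  ⊔preds=⊤  new=⊤  old=2  +wl: 0
  step 8. node 3  ⊔preds=⊤  new=⊤  stable
  step 9. node 4  ⊔preds=⊤  new=⊤  stable
  step 10. node 0  ⊔preds=⊤  new=⊤  stable

Least fixpoint reached:
  node 0: ⊤
  node 1: 0
  node 2: ⊤
  node 3: ⊤
  node 4: ⊤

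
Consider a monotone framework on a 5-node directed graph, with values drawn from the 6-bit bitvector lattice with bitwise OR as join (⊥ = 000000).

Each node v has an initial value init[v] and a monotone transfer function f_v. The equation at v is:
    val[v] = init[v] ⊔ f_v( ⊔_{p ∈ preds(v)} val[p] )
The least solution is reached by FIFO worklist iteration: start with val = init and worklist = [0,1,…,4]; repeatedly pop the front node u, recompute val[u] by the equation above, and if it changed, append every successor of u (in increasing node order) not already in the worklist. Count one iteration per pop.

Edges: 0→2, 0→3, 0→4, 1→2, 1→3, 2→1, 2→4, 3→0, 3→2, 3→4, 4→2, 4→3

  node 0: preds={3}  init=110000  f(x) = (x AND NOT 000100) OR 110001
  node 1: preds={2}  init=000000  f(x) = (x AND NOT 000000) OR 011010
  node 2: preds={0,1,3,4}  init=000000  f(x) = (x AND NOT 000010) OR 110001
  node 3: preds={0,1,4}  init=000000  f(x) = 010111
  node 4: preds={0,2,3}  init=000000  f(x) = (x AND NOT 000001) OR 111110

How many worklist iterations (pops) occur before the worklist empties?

Iteration log — 13 steps:
  step 1. node 0  ⊔preds=000000  new=110001  old=110000  +wl: 
  step 2. node 1  ⊔preds=000000  new=011010  old=000000  +wl: 
  step 3. node 2  ⊔preds=111011  new=111001  old=000000  +wl: 1
  step 4. node 3  ⊔preds=111011  new=010111  old=000000  +wl: 0,2
  step 5. node 4  ⊔preds=111111  new=111110  old=000000  +wl: 3
  step 6. node 1  ⊔preds=111001  new=111011  old=011010  +wl: 
  step 7. node 0  ⊔preds=010111  new=110011  old=110001  +wl: 4
  step 8. node 2  ⊔preds=111111  new=111101  old=111001  +wl: 1
  step 9. node 3  ⊔preds=111111  new=010111  stable
  step 10. node 4  ⊔preds=111111  new=111110  stable
  step 11. node 1  ⊔preds=111101  new=111111  old=111011  +wl: 2,3
  step 12. node 2  ⊔preds=111111  new=111101  stable
  step 13. node 3  ⊔preds=111111  new=010111  stable

Least fixpoint reached:
  node 0: 110011
  node 1: 111111
  node 2: 111101
  node 3: 010111
  node 4: 111110

13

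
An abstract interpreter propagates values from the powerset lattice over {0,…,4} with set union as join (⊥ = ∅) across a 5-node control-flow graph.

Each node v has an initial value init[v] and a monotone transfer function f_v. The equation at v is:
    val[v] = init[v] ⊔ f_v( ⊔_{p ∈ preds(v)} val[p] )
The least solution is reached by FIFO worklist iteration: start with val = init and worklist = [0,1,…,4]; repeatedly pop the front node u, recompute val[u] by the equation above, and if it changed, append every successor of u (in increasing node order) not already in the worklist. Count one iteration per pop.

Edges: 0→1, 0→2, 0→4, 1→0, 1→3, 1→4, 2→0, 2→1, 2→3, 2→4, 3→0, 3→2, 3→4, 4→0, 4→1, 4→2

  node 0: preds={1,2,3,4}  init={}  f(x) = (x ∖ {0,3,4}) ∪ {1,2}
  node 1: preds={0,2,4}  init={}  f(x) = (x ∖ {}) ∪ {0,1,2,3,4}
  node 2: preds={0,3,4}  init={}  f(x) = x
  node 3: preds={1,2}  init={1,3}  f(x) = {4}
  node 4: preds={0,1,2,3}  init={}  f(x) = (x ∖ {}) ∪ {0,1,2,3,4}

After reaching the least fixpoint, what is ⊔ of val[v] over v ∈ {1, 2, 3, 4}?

{0,1,2,3,4}

Trace (12 dequeues):
  [1] u=0 | in {1,3} | out {1,2} | prev {} | push {}
  [2] u=1 | in {1,2} | out {0,1,2,3,4} | prev {} | push {0}
  [3] u=2 | in {1,2,3} | out {1,2,3} | prev {} | push {1}
  [4] u=3 | in {0,1,2,3,4} | out {1,3,4} | prev {1,3} | push {2}
  [5] u=4 | in {0,1,2,3,4} | out {0,1,2,3,4} | prev {} | push {}
  [6] u=0 | in {0,1,2,3,4} | out {1,2} | ==
  [7] u=1 | in {0,1,2,3,4} | out {0,1,2,3,4} | ==
  [8] u=2 | in {0,1,2,3,4} | out {0,1,2,3,4} | prev {1,2,3} | push {0,1,3,4}
  [9] u=0 | in {0,1,2,3,4} | out {1,2} | ==
  [10] u=1 | in {0,1,2,3,4} | out {0,1,2,3,4} | ==
  [11] u=3 | in {0,1,2,3,4} | out {1,3,4} | ==
  [12] u=4 | in {0,1,2,3,4} | out {0,1,2,3,4} | ==

Converged values:
  [0] {1,2}
  [1] {0,1,2,3,4}
  [2] {0,1,2,3,4}
  [3] {1,3,4}
  [4] {0,1,2,3,4}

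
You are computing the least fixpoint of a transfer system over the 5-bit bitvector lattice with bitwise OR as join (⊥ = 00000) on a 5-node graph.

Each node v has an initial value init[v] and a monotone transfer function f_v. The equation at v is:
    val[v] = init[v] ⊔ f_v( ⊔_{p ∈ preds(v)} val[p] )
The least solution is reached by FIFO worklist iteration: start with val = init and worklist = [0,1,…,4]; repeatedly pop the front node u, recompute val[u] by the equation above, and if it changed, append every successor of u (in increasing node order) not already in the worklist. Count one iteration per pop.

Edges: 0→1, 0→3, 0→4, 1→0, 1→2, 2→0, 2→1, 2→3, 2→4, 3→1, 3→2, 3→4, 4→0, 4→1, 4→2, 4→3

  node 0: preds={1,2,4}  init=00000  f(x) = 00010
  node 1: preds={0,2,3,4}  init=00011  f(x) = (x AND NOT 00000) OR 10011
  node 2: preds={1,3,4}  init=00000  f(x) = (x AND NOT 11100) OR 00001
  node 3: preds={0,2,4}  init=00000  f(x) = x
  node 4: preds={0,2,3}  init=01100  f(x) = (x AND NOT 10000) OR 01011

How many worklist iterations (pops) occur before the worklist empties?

Worklist (9 pops):
  #1 pop 0: in=01111 → 00010 (was 00000); enqueue []
  #2 pop 1: in=01110 → 11111 (was 00011); enqueue [0]
  #3 pop 2: in=11111 → 00011 (was 00000); enqueue [1]
  #4 pop 3: in=01111 → 01111 (was 00000); enqueue [2]
  #5 pop 4: in=01111 → 01111 (was 01100); enqueue [3]
  #6 pop 0: in=11111 → 00010 (no change)
  #7 pop 1: in=01111 → 11111 (no change)
  #8 pop 2: in=11111 → 00011 (no change)
  #9 pop 3: in=01111 → 01111 (no change)

Fixpoint:
  val[0] = 00010
  val[1] = 11111
  val[2] = 00011
  val[3] = 01111
  val[4] = 01111

9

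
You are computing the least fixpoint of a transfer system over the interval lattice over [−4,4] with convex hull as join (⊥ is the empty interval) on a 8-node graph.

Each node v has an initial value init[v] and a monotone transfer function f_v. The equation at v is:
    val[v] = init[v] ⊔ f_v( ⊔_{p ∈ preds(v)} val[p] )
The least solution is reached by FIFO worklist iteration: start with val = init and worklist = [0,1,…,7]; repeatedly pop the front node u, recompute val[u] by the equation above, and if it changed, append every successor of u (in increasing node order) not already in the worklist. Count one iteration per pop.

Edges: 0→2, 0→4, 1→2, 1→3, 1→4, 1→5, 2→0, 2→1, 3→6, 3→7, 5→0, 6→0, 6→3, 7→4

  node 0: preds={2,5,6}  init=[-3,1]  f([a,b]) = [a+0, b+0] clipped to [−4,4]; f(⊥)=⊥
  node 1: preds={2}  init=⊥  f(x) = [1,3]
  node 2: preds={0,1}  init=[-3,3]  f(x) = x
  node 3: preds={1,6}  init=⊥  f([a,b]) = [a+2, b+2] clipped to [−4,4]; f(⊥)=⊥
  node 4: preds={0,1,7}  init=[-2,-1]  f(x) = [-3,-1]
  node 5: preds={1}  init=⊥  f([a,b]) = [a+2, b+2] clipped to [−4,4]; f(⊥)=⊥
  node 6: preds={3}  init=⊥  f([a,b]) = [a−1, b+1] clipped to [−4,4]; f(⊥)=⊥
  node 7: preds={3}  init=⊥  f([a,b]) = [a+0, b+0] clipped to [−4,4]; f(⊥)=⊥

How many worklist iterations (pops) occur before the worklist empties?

14

Trace (14 dequeues):
  [1] u=0 | in [-3,3] | out [-3,3] | prev [-3,1] | push {}
  [2] u=1 | in [-3,3] | out [1,3] | prev ⊥ | push {}
  [3] u=2 | in [-3,3] | out [-3,3] | ==
  [4] u=3 | in [1,3] | out [3,4] | prev ⊥ | push {}
  [5] u=4 | in [-3,3] | out [-3,-1] | prev [-2,-1] | push {}
  [6] u=5 | in [1,3] | out [3,4] | prev ⊥ | push {0}
  [7] u=6 | in [3,4] | out [2,4] | prev ⊥ | push {3}
  [8] u=7 | in [3,4] | out [3,4] | prev ⊥ | push {4}
  [9] u=0 | in [-3,4] | out [-3,4] | prev [-3,3] | push {2}
  [10] u=3 | in [1,4] | out [3,4] | ==
  [11] u=4 | in [-3,4] | out [-3,-1] | ==
  [12] u=2 | in [-3,4] | out [-3,4] | prev [-3,3] | push {0,1}
  [13] u=0 | in [-3,4] | out [-3,4] | ==
  [14] u=1 | in [-3,4] | out [1,3] | ==

Converged values:
  [0] [-3,4]
  [1] [1,3]
  [2] [-3,4]
  [3] [3,4]
  [4] [-3,-1]
  [5] [3,4]
  [6] [2,4]
  [7] [3,4]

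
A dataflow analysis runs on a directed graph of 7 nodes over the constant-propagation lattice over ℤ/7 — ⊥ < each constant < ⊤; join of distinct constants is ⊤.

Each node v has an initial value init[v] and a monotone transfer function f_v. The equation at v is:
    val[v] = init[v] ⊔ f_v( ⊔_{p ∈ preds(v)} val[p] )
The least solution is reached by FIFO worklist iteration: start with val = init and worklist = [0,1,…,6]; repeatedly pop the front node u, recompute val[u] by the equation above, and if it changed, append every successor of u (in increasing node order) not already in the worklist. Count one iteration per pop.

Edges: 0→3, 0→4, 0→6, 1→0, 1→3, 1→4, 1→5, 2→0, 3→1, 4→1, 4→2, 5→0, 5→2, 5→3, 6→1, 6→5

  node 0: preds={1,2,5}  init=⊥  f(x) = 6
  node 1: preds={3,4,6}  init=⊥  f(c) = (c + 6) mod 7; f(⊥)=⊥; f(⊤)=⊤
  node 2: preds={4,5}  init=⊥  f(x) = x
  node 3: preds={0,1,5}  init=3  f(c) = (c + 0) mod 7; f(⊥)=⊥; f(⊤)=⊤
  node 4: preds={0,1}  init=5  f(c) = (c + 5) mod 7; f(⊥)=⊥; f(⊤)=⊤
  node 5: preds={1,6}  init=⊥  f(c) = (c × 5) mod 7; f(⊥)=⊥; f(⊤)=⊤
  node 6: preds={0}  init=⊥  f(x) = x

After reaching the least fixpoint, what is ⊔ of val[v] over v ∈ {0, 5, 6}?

⊤

Iteration log — 13 steps:
  step 1. node 0  ⊔preds=⊥  new=6  old=⊥  +wl: 
  step 2. node 1  ⊔preds=⊤  new=⊤  old=⊥  +wl: 0
  step 3. node 2  ⊔preds=5  new=5  old=⊥  +wl: 
  step 4. node 3  ⊔preds=⊤  new=⊤  old=3  +wl: 1
  step 5. node 4  ⊔preds=⊤  new=⊤  old=5  +wl: 2
  step 6. node 5  ⊔preds=⊤  new=⊤  old=⊥  +wl: 3
  step 7. node 6  ⊔preds=6  new=6  old=⊥  +wl: 5
  step 8. node 0  ⊔preds=⊤  new=6  stable
  step 9. node 1  ⊔preds=⊤  new=⊤  stable
  step 10. node 2  ⊔preds=⊤  new=⊤  old=5  +wl: 0
  step 11. node 3  ⊔preds=⊤  new=⊤  stable
  step 12. node 5  ⊔preds=⊤  new=⊤  stable
  step 13. node 0  ⊔preds=⊤  new=6  stable

Least fixpoint reached:
  node 0: 6
  node 1: ⊤
  node 2: ⊤
  node 3: ⊤
  node 4: ⊤
  node 5: ⊤
  node 6: 6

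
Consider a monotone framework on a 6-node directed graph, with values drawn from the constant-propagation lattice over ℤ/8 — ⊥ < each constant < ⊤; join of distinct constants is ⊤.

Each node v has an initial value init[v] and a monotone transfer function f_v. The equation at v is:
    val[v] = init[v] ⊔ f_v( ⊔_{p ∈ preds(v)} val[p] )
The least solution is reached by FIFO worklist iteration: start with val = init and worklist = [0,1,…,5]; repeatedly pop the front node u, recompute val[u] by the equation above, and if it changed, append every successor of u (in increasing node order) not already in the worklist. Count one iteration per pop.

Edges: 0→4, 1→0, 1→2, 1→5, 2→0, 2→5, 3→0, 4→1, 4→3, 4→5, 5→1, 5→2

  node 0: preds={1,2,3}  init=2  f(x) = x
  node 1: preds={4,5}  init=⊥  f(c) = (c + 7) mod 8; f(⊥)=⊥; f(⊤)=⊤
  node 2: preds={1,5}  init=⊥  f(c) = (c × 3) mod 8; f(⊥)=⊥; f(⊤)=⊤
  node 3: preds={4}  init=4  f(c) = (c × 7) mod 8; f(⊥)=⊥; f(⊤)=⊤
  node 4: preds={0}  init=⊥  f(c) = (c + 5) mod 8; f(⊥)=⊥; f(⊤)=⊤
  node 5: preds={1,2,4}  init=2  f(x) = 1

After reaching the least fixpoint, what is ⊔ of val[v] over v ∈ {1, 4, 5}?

Trace (12 dequeues):
  [1] u=0 | in 4 | out ⊤ | prev 2 | push {}
  [2] u=1 | in 2 | out 1 | prev ⊥ | push {0}
  [3] u=2 | in ⊤ | out ⊤ | prev ⊥ | push {}
  [4] u=3 | in ⊥ | out 4 | ==
  [5] u=4 | in ⊤ | out ⊤ | prev ⊥ | push {1,3}
  [6] u=5 | in ⊤ | out ⊤ | prev 2 | push {2}
  [7] u=0 | in ⊤ | out ⊤ | ==
  [8] u=1 | in ⊤ | out ⊤ | prev 1 | push {0,5}
  [9] u=3 | in ⊤ | out ⊤ | prev 4 | push {}
  [10] u=2 | in ⊤ | out ⊤ | ==
  [11] u=0 | in ⊤ | out ⊤ | ==
  [12] u=5 | in ⊤ | out ⊤ | ==

Converged values:
  [0] ⊤
  [1] ⊤
  [2] ⊤
  [3] ⊤
  [4] ⊤
  [5] ⊤

⊤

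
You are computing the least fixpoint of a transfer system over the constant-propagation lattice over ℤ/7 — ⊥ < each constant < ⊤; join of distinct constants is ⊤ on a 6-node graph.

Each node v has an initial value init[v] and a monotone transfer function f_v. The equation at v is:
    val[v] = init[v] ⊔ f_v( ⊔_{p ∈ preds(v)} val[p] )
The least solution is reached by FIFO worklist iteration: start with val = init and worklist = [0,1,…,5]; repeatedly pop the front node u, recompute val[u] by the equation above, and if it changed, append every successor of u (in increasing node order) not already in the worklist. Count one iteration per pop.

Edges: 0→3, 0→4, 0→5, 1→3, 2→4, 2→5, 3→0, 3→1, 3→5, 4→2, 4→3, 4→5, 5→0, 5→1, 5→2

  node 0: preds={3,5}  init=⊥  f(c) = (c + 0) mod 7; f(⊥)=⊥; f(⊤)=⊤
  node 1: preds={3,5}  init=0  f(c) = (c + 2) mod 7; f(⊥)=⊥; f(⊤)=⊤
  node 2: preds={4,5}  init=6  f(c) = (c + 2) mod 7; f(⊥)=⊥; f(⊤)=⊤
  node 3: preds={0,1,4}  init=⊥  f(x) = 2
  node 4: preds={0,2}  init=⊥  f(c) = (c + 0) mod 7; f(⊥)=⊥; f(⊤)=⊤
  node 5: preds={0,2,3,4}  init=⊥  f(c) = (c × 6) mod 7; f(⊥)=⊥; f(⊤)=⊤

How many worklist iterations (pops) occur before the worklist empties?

Worklist (14 pops):
  #1 pop 0: in=⊥ → ⊥ (no change)
  #2 pop 1: in=⊥ → 0 (no change)
  #3 pop 2: in=⊥ → 6 (no change)
  #4 pop 3: in=0 → 2 (was ⊥); enqueue [0,1]
  #5 pop 4: in=6 → 6 (was ⊥); enqueue [2,3]
  #6 pop 5: in=⊤ → ⊤ (was ⊥); enqueue []
  #7 pop 0: in=⊤ → ⊤ (was ⊥); enqueue [4,5]
  #8 pop 1: in=⊤ → ⊤ (was 0); enqueue []
  #9 pop 2: in=⊤ → ⊤ (was 6); enqueue []
  #10 pop 3: in=⊤ → 2 (no change)
  #11 pop 4: in=⊤ → ⊤ (was 6); enqueue [2,3]
  #12 pop 5: in=⊤ → ⊤ (no change)
  #13 pop 2: in=⊤ → ⊤ (no change)
  #14 pop 3: in=⊤ → 2 (no change)

Fixpoint:
  val[0] = ⊤
  val[1] = ⊤
  val[2] = ⊤
  val[3] = 2
  val[4] = ⊤
  val[5] = ⊤

14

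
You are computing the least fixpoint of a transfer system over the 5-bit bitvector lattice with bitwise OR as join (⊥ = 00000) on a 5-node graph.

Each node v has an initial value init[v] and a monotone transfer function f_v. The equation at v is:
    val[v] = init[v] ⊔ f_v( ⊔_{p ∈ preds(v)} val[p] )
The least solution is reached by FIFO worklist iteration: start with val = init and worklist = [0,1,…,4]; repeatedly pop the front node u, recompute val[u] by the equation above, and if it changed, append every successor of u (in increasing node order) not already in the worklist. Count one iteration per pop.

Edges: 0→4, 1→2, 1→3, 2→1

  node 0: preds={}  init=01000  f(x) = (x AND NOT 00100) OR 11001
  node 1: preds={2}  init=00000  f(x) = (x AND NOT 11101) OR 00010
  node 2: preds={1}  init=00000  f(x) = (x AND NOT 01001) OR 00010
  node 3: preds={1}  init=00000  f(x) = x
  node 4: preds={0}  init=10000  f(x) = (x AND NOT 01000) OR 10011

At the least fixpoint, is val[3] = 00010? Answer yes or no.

yes

Trace (6 dequeues):
  [1] u=0 | in 00000 | out 11001 | prev 01000 | push {}
  [2] u=1 | in 00000 | out 00010 | prev 00000 | push {}
  [3] u=2 | in 00010 | out 00010 | prev 00000 | push {1}
  [4] u=3 | in 00010 | out 00010 | prev 00000 | push {}
  [5] u=4 | in 11001 | out 10011 | prev 10000 | push {}
  [6] u=1 | in 00010 | out 00010 | ==

Converged values:
  [0] 11001
  [1] 00010
  [2] 00010
  [3] 00010
  [4] 10011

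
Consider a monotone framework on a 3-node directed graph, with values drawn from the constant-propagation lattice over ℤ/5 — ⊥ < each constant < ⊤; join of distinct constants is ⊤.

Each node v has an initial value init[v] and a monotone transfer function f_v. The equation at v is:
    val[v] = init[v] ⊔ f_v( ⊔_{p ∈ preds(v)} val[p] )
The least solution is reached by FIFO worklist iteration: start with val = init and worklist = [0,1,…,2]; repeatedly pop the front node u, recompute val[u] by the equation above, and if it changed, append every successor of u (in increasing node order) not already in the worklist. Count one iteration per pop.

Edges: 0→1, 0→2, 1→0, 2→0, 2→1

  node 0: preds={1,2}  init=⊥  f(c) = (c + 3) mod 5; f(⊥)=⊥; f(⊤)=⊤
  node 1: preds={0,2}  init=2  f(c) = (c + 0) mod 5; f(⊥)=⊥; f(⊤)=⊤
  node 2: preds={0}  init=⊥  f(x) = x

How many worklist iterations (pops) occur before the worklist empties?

8

Worklist (8 pops):
  #1 pop 0: in=2 → 0 (was ⊥); enqueue []
  #2 pop 1: in=0 → ⊤ (was 2); enqueue [0]
  #3 pop 2: in=0 → 0 (was ⊥); enqueue [1]
  #4 pop 0: in=⊤ → ⊤ (was 0); enqueue [2]
  #5 pop 1: in=⊤ → ⊤ (no change)
  #6 pop 2: in=⊤ → ⊤ (was 0); enqueue [0,1]
  #7 pop 0: in=⊤ → ⊤ (no change)
  #8 pop 1: in=⊤ → ⊤ (no change)

Fixpoint:
  val[0] = ⊤
  val[1] = ⊤
  val[2] = ⊤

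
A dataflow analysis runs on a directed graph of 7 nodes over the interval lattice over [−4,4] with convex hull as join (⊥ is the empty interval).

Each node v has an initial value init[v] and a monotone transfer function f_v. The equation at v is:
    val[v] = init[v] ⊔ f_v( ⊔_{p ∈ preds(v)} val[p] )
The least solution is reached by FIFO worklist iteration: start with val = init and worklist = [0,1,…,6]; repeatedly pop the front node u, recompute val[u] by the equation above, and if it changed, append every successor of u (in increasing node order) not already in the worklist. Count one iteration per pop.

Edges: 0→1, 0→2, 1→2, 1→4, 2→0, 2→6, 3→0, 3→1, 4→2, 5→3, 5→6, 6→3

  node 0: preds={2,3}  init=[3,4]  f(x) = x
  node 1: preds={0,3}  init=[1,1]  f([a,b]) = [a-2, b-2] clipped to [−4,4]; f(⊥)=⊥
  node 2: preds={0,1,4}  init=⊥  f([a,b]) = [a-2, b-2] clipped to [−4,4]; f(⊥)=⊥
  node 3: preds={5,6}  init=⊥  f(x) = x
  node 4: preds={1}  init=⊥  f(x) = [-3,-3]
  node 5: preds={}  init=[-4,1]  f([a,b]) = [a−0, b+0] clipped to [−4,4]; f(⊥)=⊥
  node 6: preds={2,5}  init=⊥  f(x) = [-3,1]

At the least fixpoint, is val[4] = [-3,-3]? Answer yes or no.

Worklist (14 pops):
  #1 pop 0: in=⊥ → [3,4] (no change)
  #2 pop 1: in=[3,4] → [1,2] (was [1,1]); enqueue []
  #3 pop 2: in=[1,4] → [-1,2] (was ⊥); enqueue [0]
  #4 pop 3: in=[-4,1] → [-4,1] (was ⊥); enqueue [1]
  #5 pop 4: in=[1,2] → [-3,-3] (was ⊥); enqueue [2]
  #6 pop 5: in=⊥ → [-4,1] (no change)
  #7 pop 6: in=[-4,2] → [-3,1] (was ⊥); enqueue [3]
  #8 pop 0: in=[-4,2] → [-4,4] (was [3,4]); enqueue []
  #9 pop 1: in=[-4,4] → [-4,2] (was [1,2]); enqueue [4]
  #10 pop 2: in=[-4,4] → [-4,2] (was [-1,2]); enqueue [0,6]
  #11 pop 3: in=[-4,1] → [-4,1] (no change)
  #12 pop 4: in=[-4,2] → [-3,-3] (no change)
  #13 pop 0: in=[-4,2] → [-4,4] (no change)
  #14 pop 6: in=[-4,2] → [-3,1] (no change)

Fixpoint:
  val[0] = [-4,4]
  val[1] = [-4,2]
  val[2] = [-4,2]
  val[3] = [-4,1]
  val[4] = [-3,-3]
  val[5] = [-4,1]
  val[6] = [-3,1]

yes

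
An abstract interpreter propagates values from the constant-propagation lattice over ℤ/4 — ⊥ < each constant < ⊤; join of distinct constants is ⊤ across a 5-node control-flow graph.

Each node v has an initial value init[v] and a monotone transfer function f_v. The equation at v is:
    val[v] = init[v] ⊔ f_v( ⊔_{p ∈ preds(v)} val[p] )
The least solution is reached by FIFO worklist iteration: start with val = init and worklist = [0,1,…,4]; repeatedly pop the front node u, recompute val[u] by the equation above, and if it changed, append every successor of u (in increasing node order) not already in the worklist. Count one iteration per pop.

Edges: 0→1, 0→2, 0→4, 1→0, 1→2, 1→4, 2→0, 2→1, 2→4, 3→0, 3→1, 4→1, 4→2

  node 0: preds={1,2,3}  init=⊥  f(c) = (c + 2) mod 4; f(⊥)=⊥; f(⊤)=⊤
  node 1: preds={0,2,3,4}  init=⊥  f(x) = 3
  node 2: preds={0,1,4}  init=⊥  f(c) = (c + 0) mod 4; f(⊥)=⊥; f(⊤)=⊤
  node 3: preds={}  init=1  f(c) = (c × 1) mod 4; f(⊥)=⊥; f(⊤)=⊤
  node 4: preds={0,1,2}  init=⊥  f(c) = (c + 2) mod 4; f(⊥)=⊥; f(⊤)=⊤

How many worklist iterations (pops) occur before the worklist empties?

12

Trace (12 dequeues):
  [1] u=0 | in 1 | out 3 | prev ⊥ | push {}
  [2] u=1 | in ⊤ | out 3 | prev ⊥ | push {0}
  [3] u=2 | in 3 | out 3 | prev ⊥ | push {1}
  [4] u=3 | in ⊥ | out 1 | ==
  [5] u=4 | in 3 | out 1 | prev ⊥ | push {2}
  [6] u=0 | in ⊤ | out ⊤ | prev 3 | push {4}
  [7] u=1 | in ⊤ | out 3 | ==
  [8] u=2 | in ⊤ | out ⊤ | prev 3 | push {0,1}
  [9] u=4 | in ⊤ | out ⊤ | prev 1 | push {2}
  [10] u=0 | in ⊤ | out ⊤ | ==
  [11] u=1 | in ⊤ | out 3 | ==
  [12] u=2 | in ⊤ | out ⊤ | ==

Converged values:
  [0] ⊤
  [1] 3
  [2] ⊤
  [3] 1
  [4] ⊤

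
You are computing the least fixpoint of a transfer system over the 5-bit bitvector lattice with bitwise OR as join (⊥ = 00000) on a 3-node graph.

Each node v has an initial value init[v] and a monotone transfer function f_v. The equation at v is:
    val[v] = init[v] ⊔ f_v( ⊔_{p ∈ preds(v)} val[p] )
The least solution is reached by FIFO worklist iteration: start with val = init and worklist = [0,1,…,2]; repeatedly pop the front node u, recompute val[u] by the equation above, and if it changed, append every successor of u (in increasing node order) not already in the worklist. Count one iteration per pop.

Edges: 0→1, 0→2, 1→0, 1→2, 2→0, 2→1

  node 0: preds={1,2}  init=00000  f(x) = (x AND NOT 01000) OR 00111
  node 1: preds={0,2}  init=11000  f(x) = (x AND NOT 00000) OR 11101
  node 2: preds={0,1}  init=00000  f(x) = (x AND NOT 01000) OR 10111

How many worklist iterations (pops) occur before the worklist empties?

Iteration log — 5 steps:
  step 1. node 0  ⊔preds=11000  new=10111  old=00000  +wl: 
  step 2. node 1  ⊔preds=10111  new=11111  old=11000  +wl: 0
  step 3. node 2  ⊔preds=11111  new=10111  old=00000  +wl: 1
  step 4. node 0  ⊔preds=11111  new=10111  stable
  step 5. node 1  ⊔preds=10111  new=11111  stable

Least fixpoint reached:
  node 0: 10111
  node 1: 11111
  node 2: 10111

5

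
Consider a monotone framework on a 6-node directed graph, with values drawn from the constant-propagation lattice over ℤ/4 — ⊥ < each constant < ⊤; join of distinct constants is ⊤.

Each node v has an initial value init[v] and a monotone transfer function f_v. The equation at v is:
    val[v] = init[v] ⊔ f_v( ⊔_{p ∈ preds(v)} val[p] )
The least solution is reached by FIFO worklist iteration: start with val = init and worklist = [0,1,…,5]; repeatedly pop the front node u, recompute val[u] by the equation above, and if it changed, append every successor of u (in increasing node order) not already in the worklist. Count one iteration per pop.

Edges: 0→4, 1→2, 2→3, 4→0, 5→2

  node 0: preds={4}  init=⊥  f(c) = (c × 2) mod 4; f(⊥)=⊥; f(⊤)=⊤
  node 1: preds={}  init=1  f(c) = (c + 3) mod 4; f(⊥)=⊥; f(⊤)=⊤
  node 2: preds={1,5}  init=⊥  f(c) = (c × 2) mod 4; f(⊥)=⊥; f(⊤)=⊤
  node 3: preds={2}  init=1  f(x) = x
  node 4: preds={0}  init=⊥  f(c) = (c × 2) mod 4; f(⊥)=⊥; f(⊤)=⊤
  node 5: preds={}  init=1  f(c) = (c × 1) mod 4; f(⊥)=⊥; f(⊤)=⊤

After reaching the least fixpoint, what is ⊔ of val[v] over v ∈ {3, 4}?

Trace (6 dequeues):
  [1] u=0 | in ⊥ | out ⊥ | ==
  [2] u=1 | in ⊥ | out 1 | ==
  [3] u=2 | in 1 | out 2 | prev ⊥ | push {}
  [4] u=3 | in 2 | out ⊤ | prev 1 | push {}
  [5] u=4 | in ⊥ | out ⊥ | ==
  [6] u=5 | in ⊥ | out 1 | ==

Converged values:
  [0] ⊥
  [1] 1
  [2] 2
  [3] ⊤
  [4] ⊥
  [5] 1

⊤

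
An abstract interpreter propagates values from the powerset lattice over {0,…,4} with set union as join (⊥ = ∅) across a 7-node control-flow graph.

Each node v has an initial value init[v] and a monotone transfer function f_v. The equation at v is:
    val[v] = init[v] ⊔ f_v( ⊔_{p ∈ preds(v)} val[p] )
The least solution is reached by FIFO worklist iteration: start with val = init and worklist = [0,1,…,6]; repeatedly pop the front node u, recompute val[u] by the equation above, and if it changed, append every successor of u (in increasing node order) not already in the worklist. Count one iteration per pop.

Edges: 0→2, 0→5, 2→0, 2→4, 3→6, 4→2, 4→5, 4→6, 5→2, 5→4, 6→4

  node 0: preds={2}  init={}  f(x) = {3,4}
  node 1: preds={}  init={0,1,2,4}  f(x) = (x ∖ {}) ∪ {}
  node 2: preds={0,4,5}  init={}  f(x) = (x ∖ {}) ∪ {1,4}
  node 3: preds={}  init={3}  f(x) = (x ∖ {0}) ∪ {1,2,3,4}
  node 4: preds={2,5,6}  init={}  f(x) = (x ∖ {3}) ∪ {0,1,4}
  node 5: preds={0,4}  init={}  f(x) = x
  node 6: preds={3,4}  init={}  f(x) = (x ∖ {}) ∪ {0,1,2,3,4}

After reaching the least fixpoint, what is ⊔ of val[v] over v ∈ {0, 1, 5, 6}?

Worklist (17 pops):
  #1 pop 0: in={} → {3,4} (was {}); enqueue []
  #2 pop 1: in={} → {0,1,2,4} (no change)
  #3 pop 2: in={3,4} → {1,3,4} (was {}); enqueue [0]
  #4 pop 3: in={} → {1,2,3,4} (was {3}); enqueue []
  #5 pop 4: in={1,3,4} → {0,1,4} (was {}); enqueue [2]
  #6 pop 5: in={0,1,3,4} → {0,1,3,4} (was {}); enqueue [4]
  #7 pop 6: in={0,1,2,3,4} → {0,1,2,3,4} (was {}); enqueue []
  #8 pop 0: in={1,3,4} → {3,4} (no change)
  #9 pop 2: in={0,1,3,4} → {0,1,3,4} (was {1,3,4}); enqueue [0]
  #10 pop 4: in={0,1,2,3,4} → {0,1,2,4} (was {0,1,4}); enqueue [2,5,6]
  #11 pop 0: in={0,1,3,4} → {3,4} (no change)
  #12 pop 2: in={0,1,2,3,4} → {0,1,2,3,4} (was {0,1,3,4}); enqueue [0,4]
  #13 pop 5: in={0,1,2,3,4} → {0,1,2,3,4} (was {0,1,3,4}); enqueue [2]
  #14 pop 6: in={0,1,2,3,4} → {0,1,2,3,4} (no change)
  #15 pop 0: in={0,1,2,3,4} → {3,4} (no change)
  #16 pop 4: in={0,1,2,3,4} → {0,1,2,4} (no change)
  #17 pop 2: in={0,1,2,3,4} → {0,1,2,3,4} (no change)

Fixpoint:
  val[0] = {3,4}
  val[1] = {0,1,2,4}
  val[2] = {0,1,2,3,4}
  val[3] = {1,2,3,4}
  val[4] = {0,1,2,4}
  val[5] = {0,1,2,3,4}
  val[6] = {0,1,2,3,4}

{0,1,2,3,4}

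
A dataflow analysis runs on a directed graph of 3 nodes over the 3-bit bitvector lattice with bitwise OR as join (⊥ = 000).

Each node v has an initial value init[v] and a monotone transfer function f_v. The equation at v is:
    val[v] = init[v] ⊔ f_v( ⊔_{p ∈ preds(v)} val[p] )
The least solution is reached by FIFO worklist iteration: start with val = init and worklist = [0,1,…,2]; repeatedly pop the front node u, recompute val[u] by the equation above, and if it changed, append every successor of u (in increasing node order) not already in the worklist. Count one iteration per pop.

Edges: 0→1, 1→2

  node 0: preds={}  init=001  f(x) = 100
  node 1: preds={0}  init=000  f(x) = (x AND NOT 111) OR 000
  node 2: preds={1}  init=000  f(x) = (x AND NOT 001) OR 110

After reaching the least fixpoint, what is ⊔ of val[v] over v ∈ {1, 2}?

Iteration log — 3 steps:
  step 1. node 0  ⊔preds=000  new=101  old=001  +wl: 
  step 2. node 1  ⊔preds=101  new=000  stable
  step 3. node 2  ⊔preds=000  new=110  old=000  +wl: 

Least fixpoint reached:
  node 0: 101
  node 1: 000
  node 2: 110

110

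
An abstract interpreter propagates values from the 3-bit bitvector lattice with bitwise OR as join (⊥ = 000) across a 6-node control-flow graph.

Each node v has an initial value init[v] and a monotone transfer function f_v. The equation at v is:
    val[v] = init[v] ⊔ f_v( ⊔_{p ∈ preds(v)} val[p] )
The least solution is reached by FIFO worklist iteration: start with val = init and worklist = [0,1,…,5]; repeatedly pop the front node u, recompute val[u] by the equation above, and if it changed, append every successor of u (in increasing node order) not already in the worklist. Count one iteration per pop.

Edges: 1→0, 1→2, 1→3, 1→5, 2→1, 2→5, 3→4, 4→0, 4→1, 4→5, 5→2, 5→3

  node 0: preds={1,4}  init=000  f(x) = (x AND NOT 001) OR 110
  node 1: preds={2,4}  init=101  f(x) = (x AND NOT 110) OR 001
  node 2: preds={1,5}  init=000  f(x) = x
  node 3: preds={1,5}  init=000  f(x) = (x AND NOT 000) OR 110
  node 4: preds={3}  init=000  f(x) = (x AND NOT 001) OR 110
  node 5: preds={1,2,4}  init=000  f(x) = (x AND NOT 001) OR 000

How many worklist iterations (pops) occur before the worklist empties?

12

Iteration log — 12 steps:
  step 1. node 0  ⊔preds=101  new=110  old=000  +wl: 
  step 2. node 1  ⊔preds=000  new=101  stable
  step 3. node 2  ⊔preds=101  new=101  old=000  +wl: 1
  step 4. node 3  ⊔preds=101  new=111  old=000  +wl: 
  step 5. node 4  ⊔preds=111  new=110  old=000  +wl: 0
  step 6. node 5  ⊔preds=111  new=110  old=000  +wl: 2,3
  step 7. node 1  ⊔preds=111  new=101  stable
  step 8. node 0  ⊔preds=111  new=110  stable
  step 9. node 2  ⊔preds=111  new=111  old=101  +wl: 1,5
  step 10. node 3  ⊔preds=111  new=111  stable
  step 11. node 1  ⊔preds=111  new=101  stable
  step 12. node 5  ⊔preds=111  new=110  stable

Least fixpoint reached:
  node 0: 110
  node 1: 101
  node 2: 111
  node 3: 111
  node 4: 110
  node 5: 110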